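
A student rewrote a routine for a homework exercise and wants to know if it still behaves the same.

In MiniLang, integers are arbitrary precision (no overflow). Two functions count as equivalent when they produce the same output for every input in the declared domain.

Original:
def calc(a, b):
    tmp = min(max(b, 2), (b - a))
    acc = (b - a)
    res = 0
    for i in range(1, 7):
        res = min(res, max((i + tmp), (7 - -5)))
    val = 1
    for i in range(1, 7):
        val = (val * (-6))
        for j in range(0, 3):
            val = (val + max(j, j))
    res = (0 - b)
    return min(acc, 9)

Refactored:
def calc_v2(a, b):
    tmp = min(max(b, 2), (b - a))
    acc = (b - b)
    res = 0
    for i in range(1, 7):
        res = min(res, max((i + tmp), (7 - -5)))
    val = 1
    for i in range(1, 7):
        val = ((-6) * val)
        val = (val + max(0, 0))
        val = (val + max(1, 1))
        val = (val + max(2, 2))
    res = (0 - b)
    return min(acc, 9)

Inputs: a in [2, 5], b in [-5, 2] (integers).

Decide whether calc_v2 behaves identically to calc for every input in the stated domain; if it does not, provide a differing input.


The rewrite breaks on a=2, b=-5, where the results are -7 and 0.
calc: tmp becomes -7; next acc becomes -7; next res becomes 0; next at i=1:; next res becomes 0; next at i=2:; next res becomes 0; next at i=3:; next res becomes 0; next at i=4:; next res becomes 0; next at i=5:; next res becomes 0; next at i=6:; next res becomes 0; next val becomes 1; next at i=1:; next val becomes -6; next at j=0:; next val becomes -6; next at j=1:; next val becomes -5; next at j=2:; next val becomes -3; next at i=2:; next val becomes 18; next at j=0:; next val becomes 18; next at j=1:; next val becomes 19; next at j=2:; next val becomes 21; next at i=3:; next val becomes -126; next at j=0:; next val becomes -126; next at j=1:; next val becomes -125; next at j=2:; next val becomes -123; next at i=4:; next val becomes 738; next at j=0:; next val becomes 738; next at j=1:; next val becomes 739; next at j=2:; next val becomes 741; next at i=5:; next val becomes -4446; next at j=0:; next val becomes -4446; next at j=1:; next val becomes -4445; next at j=2:; next val becomes -4443; next at i=6:; next val becomes 26658; next at j=0:; next val becomes 26658; next at j=1:; next val becomes 26659; next at j=2:; next val becomes 26661; next res becomes 5; next final value -7
calc_v2: tmp becomes -7; next acc becomes 0; next res becomes 0; next at i=1:; next res becomes 0; next at i=2:; next res becomes 0; next at i=3:; next res becomes 0; next at i=4:; next res becomes 0; next at i=5:; next res becomes 0; next at i=6:; next res becomes 0; next val becomes 1; next at i=1:; next val becomes -6; next val becomes -6; next val becomes -5; next val becomes -3; next at i=2:; next val becomes 18; next val becomes 18; next val becomes 19; next val becomes 21; next at i=3:; next val becomes -126; next val becomes -126; next val becomes -125; next val becomes -123; next at i=4:; next val becomes 738; next val becomes 738; next val becomes 739; next val becomes 741; next at i=5:; next val becomes -4446; next val becomes -4446; next val becomes -4445; next val becomes -4443; next at i=6:; next val becomes 26658; next val becomes 26658; next val becomes 26659; next val becomes 26661; next res becomes 5; next final value 0
verdict: not equivalent; witness: a=2, b=-5


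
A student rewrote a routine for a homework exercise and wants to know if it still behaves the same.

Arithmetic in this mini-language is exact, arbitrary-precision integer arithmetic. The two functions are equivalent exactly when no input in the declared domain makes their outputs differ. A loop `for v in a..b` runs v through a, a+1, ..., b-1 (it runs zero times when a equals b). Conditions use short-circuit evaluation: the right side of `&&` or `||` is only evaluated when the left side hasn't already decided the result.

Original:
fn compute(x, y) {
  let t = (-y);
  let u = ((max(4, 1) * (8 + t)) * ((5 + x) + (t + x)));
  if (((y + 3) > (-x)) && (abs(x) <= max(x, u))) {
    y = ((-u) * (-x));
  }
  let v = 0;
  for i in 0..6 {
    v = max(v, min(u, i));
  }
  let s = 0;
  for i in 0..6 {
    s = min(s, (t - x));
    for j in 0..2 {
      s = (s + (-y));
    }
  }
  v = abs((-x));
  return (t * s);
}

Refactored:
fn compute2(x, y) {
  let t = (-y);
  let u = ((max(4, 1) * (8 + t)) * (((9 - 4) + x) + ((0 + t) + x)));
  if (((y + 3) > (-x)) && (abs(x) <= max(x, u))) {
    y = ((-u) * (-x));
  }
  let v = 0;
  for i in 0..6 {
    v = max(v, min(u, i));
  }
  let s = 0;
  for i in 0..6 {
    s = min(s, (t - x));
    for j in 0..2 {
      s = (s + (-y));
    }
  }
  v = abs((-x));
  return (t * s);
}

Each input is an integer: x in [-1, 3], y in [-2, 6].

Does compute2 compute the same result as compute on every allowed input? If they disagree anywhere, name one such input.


The two versions differ — the changes include arithmetic usage differs; also constant usage differs.
One worked example (x=-1, y=5) — compute: t=-5, then u=-24, then (((y + 3) > (-x)) && (abs(x) <= max(x, u))) is false, then v=0, then (i=0), then v=0, then (i=1), then v=0, then (i=2), then v=0, then (i=3), then v=0, then (i=4), then v=0, then (i=5), then v=0, then s=0, then (i=0), then s=-4, then (j=0), then s=-9, then (j=1), then s=-14, then (i=1), then s=-14, then (j=0), then s=-19, then (j=1), then s=-24, then (i=2), then s=-24, then (j=0), then s=-29, then (j=1), then s=-34, then (i=3), then s=-34, then (j=0), then s=-39, then (j=1), then s=-44, then (i=4), then s=-44, then (j=0), then s=-49, then (j=1), then s=-54, then (i=5), then s=-54, then (j=0), then s=-59, then (j=1), then s=-64, then v=1, then returns 320; compute2: t=-5, then u=-24, then (((y + 3) > (-x)) && (abs(x) <= max(x, u))) is false, then v=0, then (i=0), then v=0, then (i=1), then v=0, then (i=2), then v=0, then (i=3), then v=0, then (i=4), then v=0, then (i=5), then v=0, then s=0, then (i=0), then s=-4, then (j=0), then s=-9, then (j=1), then s=-14, then (i=1), then s=-14, then (j=0), then s=-19, then (j=1), then s=-24, then (i=2), then s=-24, then (j=0), then s=-29, then (j=1), then s=-34, then (i=3), then s=-34, then (j=0), then s=-39, then (j=1), then s=-44, then (i=4), then s=-44, then (j=0), then s=-49, then (j=1), then s=-54, then (i=5), then s=-54, then (j=0), then s=-59, then (j=1), then s=-64, then v=1, then returns 320; agreement on 320.
Across all 45 domain points the two functions coincide.
verdict: equivalent


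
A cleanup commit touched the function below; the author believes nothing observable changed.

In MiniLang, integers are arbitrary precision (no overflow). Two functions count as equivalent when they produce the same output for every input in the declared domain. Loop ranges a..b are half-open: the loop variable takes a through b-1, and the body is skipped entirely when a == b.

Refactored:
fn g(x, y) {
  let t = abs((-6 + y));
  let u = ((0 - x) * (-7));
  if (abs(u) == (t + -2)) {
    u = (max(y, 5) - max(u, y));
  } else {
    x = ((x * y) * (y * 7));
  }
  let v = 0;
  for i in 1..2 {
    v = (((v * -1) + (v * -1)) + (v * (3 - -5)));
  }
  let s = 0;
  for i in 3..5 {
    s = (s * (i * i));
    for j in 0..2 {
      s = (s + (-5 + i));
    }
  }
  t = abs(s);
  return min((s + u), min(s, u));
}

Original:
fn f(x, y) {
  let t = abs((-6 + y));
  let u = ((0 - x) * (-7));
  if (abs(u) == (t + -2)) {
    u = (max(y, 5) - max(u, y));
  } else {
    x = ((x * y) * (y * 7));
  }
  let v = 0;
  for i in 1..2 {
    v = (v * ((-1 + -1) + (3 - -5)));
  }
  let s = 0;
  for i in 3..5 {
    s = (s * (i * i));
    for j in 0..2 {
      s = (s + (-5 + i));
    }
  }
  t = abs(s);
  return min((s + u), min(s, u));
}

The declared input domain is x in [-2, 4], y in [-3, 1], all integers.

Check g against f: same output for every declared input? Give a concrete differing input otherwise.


The two versions differ — the changes include arithmetic usage differs.
Spot check at x=-2, y=-2 — f: t becomes 8; next u becomes -14; next (abs(u) == (t + -2)) evaluates to false; next x becomes -56; next v becomes 0; next at i=1:; next v becomes 0; next s becomes 0; next at i=3:; next s becomes 0; next at j=0:; next s becomes -2; next at j=1:; next s becomes -4; next at i=4:; next s becomes -64; next at j=0:; next s becomes -65; next at j=1:; next s becomes -66; next t becomes 66; next final value -80. g: t becomes 8; next u becomes -14; next (abs(u) == (t + -2)) evaluates to false; next x becomes -56; next v becomes 0; next at i=1:; next v becomes 0; next s becomes 0; next at i=3:; next s becomes 0; next at j=0:; next s becomes -2; next at j=1:; next s becomes -4; next at i=4:; next s becomes -64; next at j=0:; next s becomes -65; next at j=1:; next s becomes -66; next t becomes 66; next final value -80. Both give -80.
An exhaustive pass over the 35 declared inputs shows identical outputs.
verdict: equivalent


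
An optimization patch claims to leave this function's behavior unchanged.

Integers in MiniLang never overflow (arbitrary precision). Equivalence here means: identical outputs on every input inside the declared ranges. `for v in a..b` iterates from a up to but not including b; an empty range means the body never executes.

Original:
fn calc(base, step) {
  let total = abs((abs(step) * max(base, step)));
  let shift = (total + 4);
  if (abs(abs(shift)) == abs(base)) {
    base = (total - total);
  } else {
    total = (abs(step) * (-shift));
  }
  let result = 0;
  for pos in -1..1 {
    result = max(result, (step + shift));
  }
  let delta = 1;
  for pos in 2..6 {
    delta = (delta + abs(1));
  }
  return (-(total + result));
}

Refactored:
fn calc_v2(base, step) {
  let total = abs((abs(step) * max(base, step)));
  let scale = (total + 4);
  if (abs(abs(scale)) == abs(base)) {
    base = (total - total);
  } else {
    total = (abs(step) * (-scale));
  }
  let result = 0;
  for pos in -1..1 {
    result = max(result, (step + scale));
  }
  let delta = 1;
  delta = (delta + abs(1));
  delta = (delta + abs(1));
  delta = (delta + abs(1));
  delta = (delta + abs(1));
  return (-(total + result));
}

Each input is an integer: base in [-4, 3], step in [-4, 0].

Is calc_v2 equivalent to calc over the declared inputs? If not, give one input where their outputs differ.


This is a faithful refactor — constant usage differs; also min/max/abs usage differs; also arithmetic usage differs; also local variable names differ; also statement counts differ; also loop structure differs, but the computed results match everywhere.
Tracing base=1, step=-2: calc: total = 2; shift = 6; (abs(abs(shift)) == abs(base)) -> false; total = -12; result = 0; [pos=-1]; result = 4; [pos=0]; result = 4; delta = 1; [pos=2]; delta = 2; [pos=3]; delta = 3; [pos=4]; delta = 4; [pos=5]; delta = 5; return 8 | calc_v2: total = 2; scale = 6; (abs(abs(scale)) == abs(base)) -> false; total = -12; result = 0; [pos=-1]; result = 4; [pos=0]; result = 4; delta = 1; delta = 2; delta = 3; delta = 4; delta = 5; return 8 — matching result 8.
Every one of the 40 inputs gives matching results.
verdict: equivalent


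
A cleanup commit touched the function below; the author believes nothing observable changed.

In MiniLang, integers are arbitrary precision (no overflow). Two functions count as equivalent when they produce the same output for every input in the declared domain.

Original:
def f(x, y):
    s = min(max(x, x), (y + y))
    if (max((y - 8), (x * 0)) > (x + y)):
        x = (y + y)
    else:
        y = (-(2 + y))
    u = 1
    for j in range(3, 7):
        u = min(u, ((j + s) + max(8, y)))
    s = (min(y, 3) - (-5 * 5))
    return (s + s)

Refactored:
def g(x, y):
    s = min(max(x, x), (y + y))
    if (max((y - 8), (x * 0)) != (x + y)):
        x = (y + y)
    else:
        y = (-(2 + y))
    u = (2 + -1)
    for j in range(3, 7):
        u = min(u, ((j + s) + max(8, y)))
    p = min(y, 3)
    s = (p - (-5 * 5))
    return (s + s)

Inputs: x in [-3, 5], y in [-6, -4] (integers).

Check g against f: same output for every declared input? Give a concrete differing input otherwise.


The rewrite breaks on x=5, y=-4, where the results are 54 and 42.
f: s becomes -8; next (max((y - 8), (x * 0)) > (x + y)) evaluates to false; next y becomes 2; next u becomes 1; next at j=3:; next u becomes 1; next at j=4:; next u becomes 1; next at j=5:; next u becomes 1; next at j=6:; next u becomes 1; next s becomes 27; next final value 54
g: s becomes -8; next (max((y - 8), (x * 0)) != (x + y)) evaluates to true; next x becomes -8; next u becomes 1; next at j=3:; next u becomes 1; next at j=4:; next u becomes 1; next at j=5:; next u becomes 1; next at j=6:; next u becomes 1; next p becomes -4; next s becomes 21; next final value 42
verdict: not equivalent; witness: x=5, y=-4


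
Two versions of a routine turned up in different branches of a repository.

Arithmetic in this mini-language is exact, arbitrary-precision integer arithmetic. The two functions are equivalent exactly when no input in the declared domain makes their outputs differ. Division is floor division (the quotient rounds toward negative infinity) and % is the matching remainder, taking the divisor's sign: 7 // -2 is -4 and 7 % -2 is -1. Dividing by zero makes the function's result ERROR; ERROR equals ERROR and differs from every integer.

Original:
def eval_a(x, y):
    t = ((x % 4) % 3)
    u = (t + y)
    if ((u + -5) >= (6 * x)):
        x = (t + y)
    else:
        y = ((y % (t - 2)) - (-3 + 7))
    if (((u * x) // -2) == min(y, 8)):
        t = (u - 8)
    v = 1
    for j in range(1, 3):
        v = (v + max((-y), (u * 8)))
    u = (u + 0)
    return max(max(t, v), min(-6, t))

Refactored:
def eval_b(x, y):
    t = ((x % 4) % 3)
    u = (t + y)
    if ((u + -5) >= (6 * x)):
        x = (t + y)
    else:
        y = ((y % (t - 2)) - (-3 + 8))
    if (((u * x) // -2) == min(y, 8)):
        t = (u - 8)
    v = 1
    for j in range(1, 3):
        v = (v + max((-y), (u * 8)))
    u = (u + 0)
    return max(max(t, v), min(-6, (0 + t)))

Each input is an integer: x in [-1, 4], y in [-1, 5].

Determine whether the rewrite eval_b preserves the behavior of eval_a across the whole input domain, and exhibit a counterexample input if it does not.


These are not equivalent — on x=0, y=-1 the outputs split (11 vs 13).
eval_a: t := 0 | u := -1 | ((u + -5) >= (6 * x)): false | y := -5 | (((u * x) // -2) == min(y, 8)): false | v := 1 | iter j=1: | v := 6 | iter j=2: | v := 11 | u := -1 | result 11
eval_b: t := 0 | u := -1 | ((u + -5) >= (6 * x)): false | y := -6 | (((u * x) // -2) == min(y, 8)): false | v := 1 | iter j=1: | v := 7 | iter j=2: | v := 13 | u := -1 | result 13
verdict: not equivalent; witness: x=0, y=-1


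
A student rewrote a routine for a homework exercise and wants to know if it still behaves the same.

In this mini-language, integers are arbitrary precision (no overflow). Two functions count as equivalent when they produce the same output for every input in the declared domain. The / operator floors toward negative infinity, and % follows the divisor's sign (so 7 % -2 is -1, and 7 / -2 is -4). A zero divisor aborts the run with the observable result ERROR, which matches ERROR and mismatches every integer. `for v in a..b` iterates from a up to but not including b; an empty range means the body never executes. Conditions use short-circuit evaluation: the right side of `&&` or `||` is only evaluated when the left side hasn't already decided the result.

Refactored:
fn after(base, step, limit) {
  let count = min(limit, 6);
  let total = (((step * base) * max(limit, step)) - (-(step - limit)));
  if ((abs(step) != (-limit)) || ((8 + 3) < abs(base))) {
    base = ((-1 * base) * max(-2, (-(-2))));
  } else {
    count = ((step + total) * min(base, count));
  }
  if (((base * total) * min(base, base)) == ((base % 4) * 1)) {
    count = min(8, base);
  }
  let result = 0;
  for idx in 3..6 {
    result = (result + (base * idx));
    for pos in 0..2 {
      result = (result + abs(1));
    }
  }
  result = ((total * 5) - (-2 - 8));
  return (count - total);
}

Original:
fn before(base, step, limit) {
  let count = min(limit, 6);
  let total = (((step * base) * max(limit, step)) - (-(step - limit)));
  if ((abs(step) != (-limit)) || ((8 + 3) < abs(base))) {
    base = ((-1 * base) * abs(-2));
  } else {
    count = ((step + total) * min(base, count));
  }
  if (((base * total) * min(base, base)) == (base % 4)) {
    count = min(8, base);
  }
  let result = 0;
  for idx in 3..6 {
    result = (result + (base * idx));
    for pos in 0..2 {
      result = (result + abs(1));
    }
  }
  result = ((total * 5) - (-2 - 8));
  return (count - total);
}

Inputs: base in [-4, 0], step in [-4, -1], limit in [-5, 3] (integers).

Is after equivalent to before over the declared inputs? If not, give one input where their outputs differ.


Side by side, the visible changes include: min/max/abs usage differs, arithmetic usage differs, constant usage differs.
One worked example (base=0, step=-4, limit=2) — before: count := 2 | total := -6 | ((abs(step) != (-limit)) || ((8 + 3) < abs(base))): true | base := 0 | (((base * total) * min(base, base)) == (base % 4)): true | count := 0 | result := 0 | iter idx=3: | result := 0 | iter pos=0: | result := 1 | iter pos=1: | result := 2 | iter idx=4: | result := 2 | iter pos=0: | result := 3 | iter pos=1: | result := 4 | iter idx=5: | result := 4 | iter pos=0: | result := 5 | iter pos=1: | result := 6 | result := -20 | result 6; after: count := 2 | total := -6 | ((abs(step) != (-limit)) || ((8 + 3) < abs(base))): true | base := 0 | (((base * total) * min(base, base)) == ((base % 4) * 1)): true | count := 0 | result := 0 | iter idx=3: | result := 0 | iter pos=0: | result := 1 | iter pos=1: | result := 2 | iter idx=4: | result := 2 | iter pos=0: | result := 3 | iter pos=1: | result := 4 | iter idx=5: | result := 4 | iter pos=0: | result := 5 | iter pos=1: | result := 6 | result := -20 | result 6; agreement on 6.
Across all 180 domain points the two functions coincide.
verdict: equivalent


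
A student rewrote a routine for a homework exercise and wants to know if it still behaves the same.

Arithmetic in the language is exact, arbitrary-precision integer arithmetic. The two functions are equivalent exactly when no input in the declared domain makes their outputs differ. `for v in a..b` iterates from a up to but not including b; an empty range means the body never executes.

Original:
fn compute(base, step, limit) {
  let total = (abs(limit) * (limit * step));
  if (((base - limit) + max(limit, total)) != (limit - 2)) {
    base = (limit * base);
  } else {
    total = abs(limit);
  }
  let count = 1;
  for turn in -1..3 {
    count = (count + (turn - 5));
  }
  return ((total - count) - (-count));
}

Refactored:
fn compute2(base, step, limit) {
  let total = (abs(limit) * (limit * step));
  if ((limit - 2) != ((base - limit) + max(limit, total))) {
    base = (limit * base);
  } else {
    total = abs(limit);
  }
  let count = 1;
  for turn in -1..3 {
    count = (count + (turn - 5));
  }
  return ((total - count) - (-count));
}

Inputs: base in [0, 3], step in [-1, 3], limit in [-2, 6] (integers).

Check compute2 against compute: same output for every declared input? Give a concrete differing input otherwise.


Changes here: same computation, different form; the full 180-point sweep finds no disagreement.
verdict: equivalent


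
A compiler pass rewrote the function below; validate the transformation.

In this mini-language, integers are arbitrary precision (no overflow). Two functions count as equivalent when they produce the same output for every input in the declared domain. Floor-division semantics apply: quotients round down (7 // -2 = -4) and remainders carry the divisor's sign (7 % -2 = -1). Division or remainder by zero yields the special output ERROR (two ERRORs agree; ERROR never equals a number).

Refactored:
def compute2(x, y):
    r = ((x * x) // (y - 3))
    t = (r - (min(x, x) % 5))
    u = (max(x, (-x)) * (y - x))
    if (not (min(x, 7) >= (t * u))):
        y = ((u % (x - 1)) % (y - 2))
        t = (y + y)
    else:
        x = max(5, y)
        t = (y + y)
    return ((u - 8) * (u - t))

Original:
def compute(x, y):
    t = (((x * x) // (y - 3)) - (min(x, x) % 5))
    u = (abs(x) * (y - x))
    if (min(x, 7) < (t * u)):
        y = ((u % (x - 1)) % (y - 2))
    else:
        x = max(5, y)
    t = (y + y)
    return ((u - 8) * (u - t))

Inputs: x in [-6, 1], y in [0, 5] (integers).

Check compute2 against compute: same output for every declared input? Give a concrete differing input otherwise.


Comparing the listings, the differences include: comparison usage differs, statement counts differ, min/max/abs usage differs, arithmetic usage differs, local variable names differ, boolean connective usage differs.
Tracing x=-3, y=1: compute: t=-7, then u=12, then (min(x, 7) < (t * u)) is false, then x=5, then t=2, then returns 40 | compute2: r=-5, then t=-7, then u=12, then (not (min(x, 7) >= (t * u))) is false, then x=5, then t=2, then returns 40 — matching result 40.
Sweeping the whole domain (48 inputs) finds no disagreement.
verdict: equivalent


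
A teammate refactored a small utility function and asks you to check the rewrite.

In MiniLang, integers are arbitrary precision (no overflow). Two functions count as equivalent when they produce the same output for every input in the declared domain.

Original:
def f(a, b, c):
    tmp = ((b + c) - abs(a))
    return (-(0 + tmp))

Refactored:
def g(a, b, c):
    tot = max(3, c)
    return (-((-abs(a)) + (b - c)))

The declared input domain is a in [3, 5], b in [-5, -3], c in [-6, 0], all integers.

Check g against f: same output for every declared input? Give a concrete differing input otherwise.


Not equivalent: a=3, b=-5, c=-6 separates them (14 vs 2).
f: tmp becomes -14; next final value 14
g: tot becomes 3; next final value 2
verdict: not equivalent; witness: a=3, b=-5, c=-6


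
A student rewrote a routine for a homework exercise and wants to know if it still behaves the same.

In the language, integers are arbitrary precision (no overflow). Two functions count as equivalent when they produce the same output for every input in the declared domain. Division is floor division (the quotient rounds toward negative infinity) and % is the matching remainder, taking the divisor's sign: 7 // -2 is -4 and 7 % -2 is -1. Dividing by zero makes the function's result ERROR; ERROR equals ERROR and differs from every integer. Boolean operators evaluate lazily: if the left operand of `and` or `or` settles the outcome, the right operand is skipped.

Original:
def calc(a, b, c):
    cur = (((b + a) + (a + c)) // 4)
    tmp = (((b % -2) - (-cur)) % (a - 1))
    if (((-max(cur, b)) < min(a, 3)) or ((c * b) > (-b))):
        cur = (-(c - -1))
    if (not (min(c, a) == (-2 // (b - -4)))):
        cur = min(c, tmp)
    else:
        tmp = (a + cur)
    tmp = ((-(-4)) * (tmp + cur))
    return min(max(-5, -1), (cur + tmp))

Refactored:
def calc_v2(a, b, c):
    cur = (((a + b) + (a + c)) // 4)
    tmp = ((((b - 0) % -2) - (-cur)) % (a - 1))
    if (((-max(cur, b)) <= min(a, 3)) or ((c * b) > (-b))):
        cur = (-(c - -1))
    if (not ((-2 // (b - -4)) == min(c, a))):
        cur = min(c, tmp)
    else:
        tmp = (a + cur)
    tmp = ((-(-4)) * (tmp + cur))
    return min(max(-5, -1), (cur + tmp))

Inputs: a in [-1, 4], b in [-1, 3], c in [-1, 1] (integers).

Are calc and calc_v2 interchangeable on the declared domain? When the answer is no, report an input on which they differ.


Run the pair on a=-1, b=1, c=-1.
calc: cur := -1 | tmp := 0 | (((-max(cur, b)) < min(a, 3)) or ((c * b) > (-b))): false | (not (min(c, a) == (-2 // (b - -4)))): false | tmp := -2 | tmp := -12 | result -13
calc_v2: cur := -1 | tmp := 0 | (((-max(cur, b)) <= min(a, 3)) or ((c * b) > (-b))): true | cur := 0 | (not ((-2 // (b - -4)) == min(c, a))): false | tmp := -1 | tmp := -4 | result -4
-13 against -4: the behavior changed.
verdict: not equivalent; witness: a=-1, b=1, c=-1


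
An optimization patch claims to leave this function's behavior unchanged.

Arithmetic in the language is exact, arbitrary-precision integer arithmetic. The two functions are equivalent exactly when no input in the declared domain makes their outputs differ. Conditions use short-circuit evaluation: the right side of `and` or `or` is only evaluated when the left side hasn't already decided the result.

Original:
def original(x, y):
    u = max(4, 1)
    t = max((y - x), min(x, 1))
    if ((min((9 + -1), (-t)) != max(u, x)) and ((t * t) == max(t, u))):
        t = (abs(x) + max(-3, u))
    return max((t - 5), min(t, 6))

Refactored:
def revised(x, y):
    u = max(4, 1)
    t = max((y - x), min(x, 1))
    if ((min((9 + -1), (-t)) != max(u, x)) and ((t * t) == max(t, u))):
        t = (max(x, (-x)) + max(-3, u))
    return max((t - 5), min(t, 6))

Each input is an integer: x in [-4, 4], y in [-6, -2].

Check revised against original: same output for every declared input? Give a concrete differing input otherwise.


Equivalent — the differences include min/max/abs usage differs, yet no declared input distinguishes the two.
Tracing x=-3, y=-2: original: u becomes 4; next t becomes 1; next ((min((9 + -1), (-t)) != max(u, x)) and ((t * t) == max(t, u))) evaluates to false; next final value 1 | revised: u becomes 4; next t becomes 1; next ((min((9 + -1), (-t)) != max(u, x)) and ((t * t) == max(t, u))) evaluates to false; next final value 1 — matching result 1.
Sweeping the whole domain (45 inputs) finds no disagreement.
verdict: equivalent


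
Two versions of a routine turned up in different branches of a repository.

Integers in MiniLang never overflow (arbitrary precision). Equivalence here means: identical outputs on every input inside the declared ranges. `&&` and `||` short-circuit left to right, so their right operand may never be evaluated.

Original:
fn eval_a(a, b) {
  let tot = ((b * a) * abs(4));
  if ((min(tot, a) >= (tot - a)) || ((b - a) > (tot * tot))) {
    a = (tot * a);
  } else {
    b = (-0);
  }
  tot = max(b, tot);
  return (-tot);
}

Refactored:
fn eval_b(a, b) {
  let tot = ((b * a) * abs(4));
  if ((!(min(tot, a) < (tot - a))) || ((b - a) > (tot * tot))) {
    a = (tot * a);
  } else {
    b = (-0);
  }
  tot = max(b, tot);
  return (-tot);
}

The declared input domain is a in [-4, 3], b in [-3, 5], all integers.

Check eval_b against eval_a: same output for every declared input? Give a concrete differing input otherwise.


This is a faithful refactor — boolean connective usage differs; also comparison usage differs, but the computed results match everywhere.
As a probe, take a=-3, b=-2: eval_a runs tot becomes 24; next ((min(tot, a) >= (tot - a)) || ((b - a) > (tot * tot))) evaluates to false; next b becomes 0; next tot becomes 24; next final value -24; eval_b runs tot becomes 24; next ((!(min(tot, a) < (tot - a))) || ((b - a) > (tot * tot))) evaluates to false; next b becomes 0; next tot becomes 24; next final value -24; both end at -24.
Across all 72 domain points the two functions coincide.
verdict: equivalent


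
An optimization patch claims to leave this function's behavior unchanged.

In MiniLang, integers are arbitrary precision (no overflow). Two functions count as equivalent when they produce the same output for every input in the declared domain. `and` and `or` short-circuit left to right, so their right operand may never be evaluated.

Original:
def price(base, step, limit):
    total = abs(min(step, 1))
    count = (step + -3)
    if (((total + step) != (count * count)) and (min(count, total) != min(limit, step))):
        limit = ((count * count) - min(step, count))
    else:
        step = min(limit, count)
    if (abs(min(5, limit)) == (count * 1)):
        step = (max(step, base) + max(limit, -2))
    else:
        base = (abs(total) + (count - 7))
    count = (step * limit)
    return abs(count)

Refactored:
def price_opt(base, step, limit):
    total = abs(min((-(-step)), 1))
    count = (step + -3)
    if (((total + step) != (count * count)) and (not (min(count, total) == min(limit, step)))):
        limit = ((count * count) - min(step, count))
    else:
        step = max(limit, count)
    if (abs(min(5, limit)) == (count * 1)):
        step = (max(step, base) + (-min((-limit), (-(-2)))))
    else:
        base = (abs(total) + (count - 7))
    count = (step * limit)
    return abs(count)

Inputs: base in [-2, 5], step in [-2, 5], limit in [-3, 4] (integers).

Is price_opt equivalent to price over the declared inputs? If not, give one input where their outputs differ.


There is a counterexample at base=-2, step=5, limit=1: 1 on one side, 2 on the other.
price: total becomes 1; next count becomes 2; next (((total + step) != (count * count)) and (min(count, total) != min(limit, step))) evaluates to false; next step becomes 1; next (abs(min(5, limit)) == (count * 1)) evaluates to false; next base becomes -4; next count becomes 1; next final value 1
price_opt: total becomes 1; next count becomes 2; next (((total + step) != (count * count)) and (not (min(count, total) == min(limit, step)))) evaluates to false; next step becomes 2; next (abs(min(5, limit)) == (count * 1)) evaluates to false; next base becomes -4; next count becomes 2; next final value 2
verdict: not equivalent; witness: base=-2, step=5, limit=1


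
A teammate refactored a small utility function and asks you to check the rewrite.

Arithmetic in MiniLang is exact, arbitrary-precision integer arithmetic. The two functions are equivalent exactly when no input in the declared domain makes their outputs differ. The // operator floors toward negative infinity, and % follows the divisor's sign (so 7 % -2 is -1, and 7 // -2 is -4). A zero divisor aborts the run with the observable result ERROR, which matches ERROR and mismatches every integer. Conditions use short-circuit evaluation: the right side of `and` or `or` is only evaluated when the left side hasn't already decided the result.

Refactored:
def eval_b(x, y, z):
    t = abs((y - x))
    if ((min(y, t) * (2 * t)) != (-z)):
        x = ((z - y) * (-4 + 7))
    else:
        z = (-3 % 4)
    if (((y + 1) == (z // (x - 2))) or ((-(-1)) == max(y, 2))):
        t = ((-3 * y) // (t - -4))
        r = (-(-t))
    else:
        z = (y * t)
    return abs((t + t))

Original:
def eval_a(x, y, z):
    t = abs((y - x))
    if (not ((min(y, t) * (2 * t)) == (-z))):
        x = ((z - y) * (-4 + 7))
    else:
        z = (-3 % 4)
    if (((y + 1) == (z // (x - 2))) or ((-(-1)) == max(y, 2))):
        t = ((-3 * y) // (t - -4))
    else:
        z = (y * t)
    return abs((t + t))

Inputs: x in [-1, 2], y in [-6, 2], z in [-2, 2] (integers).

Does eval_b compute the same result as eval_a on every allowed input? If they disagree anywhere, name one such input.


Comparing the listings, the differences include: local variable names differ, plus boolean connective usage differs, plus statement counts differ, plus comparison usage differs.
Tracing x=-1, y=-5, z=-1: eval_a: t = 4; (not ((min(y, t) * (2 * t)) == (-z))) -> true; x = 12; (((y + 1) == (z // (x - 2))) or ((-(-1)) == max(y, 2))) -> false; z = -20; return 8 | eval_b: t = 4; ((min(y, t) * (2 * t)) != (-z)) -> true; x = 12; (((y + 1) == (z // (x - 2))) or ((-(-1)) == max(y, 2))) -> false; z = -20; return 8 — matching result 8.
Every one of the 180 inputs gives matching results.
verdict: equivalent


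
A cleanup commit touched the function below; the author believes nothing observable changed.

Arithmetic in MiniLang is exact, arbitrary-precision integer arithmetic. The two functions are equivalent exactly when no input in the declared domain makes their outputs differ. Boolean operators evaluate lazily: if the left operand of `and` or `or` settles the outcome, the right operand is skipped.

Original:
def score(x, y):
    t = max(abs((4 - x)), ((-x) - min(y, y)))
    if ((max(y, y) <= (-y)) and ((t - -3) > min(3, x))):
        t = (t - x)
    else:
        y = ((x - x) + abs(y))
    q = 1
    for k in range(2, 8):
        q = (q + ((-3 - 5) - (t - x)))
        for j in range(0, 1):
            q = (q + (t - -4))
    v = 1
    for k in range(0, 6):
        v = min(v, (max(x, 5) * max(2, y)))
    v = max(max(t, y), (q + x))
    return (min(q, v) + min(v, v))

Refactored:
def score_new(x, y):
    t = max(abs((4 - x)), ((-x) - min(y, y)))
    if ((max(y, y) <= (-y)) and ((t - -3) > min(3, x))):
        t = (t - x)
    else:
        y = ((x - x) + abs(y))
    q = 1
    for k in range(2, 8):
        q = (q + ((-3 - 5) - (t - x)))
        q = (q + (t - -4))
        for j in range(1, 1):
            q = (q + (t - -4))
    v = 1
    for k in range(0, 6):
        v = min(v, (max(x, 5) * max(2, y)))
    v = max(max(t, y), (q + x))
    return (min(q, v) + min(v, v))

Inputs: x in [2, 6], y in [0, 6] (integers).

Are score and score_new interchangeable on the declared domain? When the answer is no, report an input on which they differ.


Differences: loop structure differs, and statement counts differ, and constant usage differs, and arithmetic usage differs — yet all 35 inputs agree.
verdict: equivalent


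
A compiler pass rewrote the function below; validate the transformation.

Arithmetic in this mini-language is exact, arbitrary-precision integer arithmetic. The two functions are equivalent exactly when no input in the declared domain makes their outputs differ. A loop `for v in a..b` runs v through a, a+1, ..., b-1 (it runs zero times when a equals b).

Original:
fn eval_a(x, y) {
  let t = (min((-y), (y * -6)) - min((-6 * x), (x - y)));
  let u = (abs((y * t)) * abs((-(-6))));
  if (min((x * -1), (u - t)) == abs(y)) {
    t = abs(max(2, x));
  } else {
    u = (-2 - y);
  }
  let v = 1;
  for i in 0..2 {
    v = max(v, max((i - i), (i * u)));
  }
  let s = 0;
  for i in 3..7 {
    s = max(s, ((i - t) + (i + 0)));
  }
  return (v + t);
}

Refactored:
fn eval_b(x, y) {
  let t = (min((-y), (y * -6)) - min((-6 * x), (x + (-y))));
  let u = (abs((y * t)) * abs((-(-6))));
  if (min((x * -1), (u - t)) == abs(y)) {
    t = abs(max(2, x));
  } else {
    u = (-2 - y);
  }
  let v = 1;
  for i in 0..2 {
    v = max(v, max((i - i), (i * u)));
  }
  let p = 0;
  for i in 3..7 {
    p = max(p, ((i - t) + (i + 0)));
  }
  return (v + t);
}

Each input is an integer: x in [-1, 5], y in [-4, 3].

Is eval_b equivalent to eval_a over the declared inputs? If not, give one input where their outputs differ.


This is a faithful refactor — local variable names differ, and arithmetic usage differs, but the computed results match everywhere.
As a probe, take x=2, y=-4: eval_a runs t = 16; u = 384; (min((x * -1), (u - t)) == abs(y)) -> false; u = 2; v = 1; [i=0]; v = 1; [i=1]; v = 2; s = 0; [i=3]; s = 0; [i=4]; s = 0; [i=5]; s = 0; [i=6]; s = 0; return 18; eval_b runs t = 16; u = 384; (min((x * -1), (u - t)) == abs(y)) -> false; u = 2; v = 1; [i=0]; v = 1; [i=1]; v = 2; p = 0; [i=3]; p = 0; [i=4]; p = 0; [i=5]; p = 0; [i=6]; p = 0; return 18; both end at 18.
An exhaustive pass over the 56 declared inputs shows identical outputs.
verdict: equivalent


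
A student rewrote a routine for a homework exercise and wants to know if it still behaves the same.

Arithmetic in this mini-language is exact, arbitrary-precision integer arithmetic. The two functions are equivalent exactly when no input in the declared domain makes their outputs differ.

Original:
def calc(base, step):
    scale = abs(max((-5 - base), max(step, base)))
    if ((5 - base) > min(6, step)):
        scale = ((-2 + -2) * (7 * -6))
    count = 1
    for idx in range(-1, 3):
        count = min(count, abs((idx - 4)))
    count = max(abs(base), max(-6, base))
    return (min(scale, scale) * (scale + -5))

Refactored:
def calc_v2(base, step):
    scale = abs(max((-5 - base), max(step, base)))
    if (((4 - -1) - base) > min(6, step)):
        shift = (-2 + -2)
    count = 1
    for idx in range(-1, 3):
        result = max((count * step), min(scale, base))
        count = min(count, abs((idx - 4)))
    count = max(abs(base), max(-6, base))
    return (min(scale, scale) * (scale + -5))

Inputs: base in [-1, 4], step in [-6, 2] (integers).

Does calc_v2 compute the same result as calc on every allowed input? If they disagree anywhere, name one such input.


Not equivalent: base=-1, step=-6 separates them (27384 vs -4).
calc: scale=1, then ((5 - base) > min(6, step)) is true, then scale=168, then count=1, then (idx=-1), then count=1, then (idx=0), then count=1, then (idx=1), then count=1, then (idx=2), then count=1, then count=1, then returns 27384
calc_v2: scale=1, then (((4 - -1) - base) > min(6, step)) is true, then shift=-4, then count=1, then (idx=-1), then result=-1, then count=1, then (idx=0), then result=-1, then count=1, then (idx=1), then result=-1, then count=1, then (idx=2), then result=-1, then count=1, then count=1, then returns -4
verdict: not equivalent; witness: base=-1, step=-6


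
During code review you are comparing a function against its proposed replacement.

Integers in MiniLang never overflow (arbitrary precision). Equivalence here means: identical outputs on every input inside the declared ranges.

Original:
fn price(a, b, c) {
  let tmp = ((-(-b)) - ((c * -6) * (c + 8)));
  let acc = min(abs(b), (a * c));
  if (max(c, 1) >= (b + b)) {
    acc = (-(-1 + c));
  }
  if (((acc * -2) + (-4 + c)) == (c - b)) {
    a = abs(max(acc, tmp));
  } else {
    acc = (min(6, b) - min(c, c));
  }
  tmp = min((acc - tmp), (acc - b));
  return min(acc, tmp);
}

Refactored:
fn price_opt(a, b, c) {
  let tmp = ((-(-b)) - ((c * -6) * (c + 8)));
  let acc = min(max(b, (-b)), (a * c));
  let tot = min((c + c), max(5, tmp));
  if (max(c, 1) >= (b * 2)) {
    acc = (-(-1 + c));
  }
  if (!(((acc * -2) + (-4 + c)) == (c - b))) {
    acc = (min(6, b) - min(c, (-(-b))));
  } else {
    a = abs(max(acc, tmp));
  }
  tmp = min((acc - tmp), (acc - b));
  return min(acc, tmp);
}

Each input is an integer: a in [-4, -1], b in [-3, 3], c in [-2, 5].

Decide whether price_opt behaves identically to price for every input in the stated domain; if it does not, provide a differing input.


These are not equivalent — on a=-4, b=-3, c=-2 the outputs split (-1 vs 0).
price: tmp := -75 | acc := 3 | (max(c, 1) >= (b + b)): true | acc := 3 | (((acc * -2) + (-4 + c)) == (c - b)): false | acc := -1 | tmp := 2 | result -1
price_opt: tmp := -75 | acc := 3 | tot := -4 | (max(c, 1) >= (b * 2)): true | acc := 3 | (!(((acc * -2) + (-4 + c)) == (c - b))): true | acc := 0 | tmp := 3 | result 0
verdict: not equivalent; witness: a=-4, b=-3, c=-2


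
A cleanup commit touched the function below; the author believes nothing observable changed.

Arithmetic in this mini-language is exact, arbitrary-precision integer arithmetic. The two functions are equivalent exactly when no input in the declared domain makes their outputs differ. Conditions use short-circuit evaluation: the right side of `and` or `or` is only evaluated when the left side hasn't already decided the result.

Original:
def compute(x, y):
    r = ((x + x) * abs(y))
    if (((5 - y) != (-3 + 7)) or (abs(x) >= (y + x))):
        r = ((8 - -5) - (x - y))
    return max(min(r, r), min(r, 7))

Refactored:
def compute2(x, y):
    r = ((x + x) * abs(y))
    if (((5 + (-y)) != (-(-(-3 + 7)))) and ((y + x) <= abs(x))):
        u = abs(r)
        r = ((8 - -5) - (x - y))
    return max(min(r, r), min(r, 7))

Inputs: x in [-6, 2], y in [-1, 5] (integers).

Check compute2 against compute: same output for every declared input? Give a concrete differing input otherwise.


Try x=-6, y=1.
compute: r=-12, then (((5 - y) != (-3 + 7)) or (abs(x) >= (y + x))) is true, then r=20, then returns 20
compute2: r=-12, then (((5 + (-y)) != (-(-(-3 + 7)))) and ((y + x) <= abs(x))) is false, then returns -12
20 and -12 differ, so these are not the same function on this domain.
verdict: not equivalent; witness: x=-6, y=1


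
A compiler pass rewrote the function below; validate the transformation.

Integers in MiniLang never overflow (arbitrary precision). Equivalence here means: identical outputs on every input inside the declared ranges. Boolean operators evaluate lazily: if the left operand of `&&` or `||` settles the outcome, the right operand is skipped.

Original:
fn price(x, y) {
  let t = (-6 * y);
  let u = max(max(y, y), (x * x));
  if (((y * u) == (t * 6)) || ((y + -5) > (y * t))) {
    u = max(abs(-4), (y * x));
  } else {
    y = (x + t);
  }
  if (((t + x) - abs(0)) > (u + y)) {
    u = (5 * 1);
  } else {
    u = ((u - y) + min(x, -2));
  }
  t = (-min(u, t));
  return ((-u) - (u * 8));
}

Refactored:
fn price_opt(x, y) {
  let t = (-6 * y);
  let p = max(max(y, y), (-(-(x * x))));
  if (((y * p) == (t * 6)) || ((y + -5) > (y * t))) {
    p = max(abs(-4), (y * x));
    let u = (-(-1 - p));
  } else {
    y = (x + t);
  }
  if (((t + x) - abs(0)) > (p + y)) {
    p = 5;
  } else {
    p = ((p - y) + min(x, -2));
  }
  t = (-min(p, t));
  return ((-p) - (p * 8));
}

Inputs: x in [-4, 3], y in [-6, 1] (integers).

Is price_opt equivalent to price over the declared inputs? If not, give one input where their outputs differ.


Reading the diff, among the changes: statement counts differ, plus local variable names differ, plus arithmetic usage differs, plus constant usage differs.
Tracing x=-2, y=-3: price: t becomes 18; next u becomes 4; next (((y * u) == (t * 6)) || ((y + -5) > (y * t))) evaluates to true; next u becomes 6; next (((t + x) - abs(0)) > (u + y)) evaluates to true; next u becomes 5; next t becomes -5; next final value -45 | price_opt: t becomes 18; next p becomes 4; next (((y * p) == (t * 6)) || ((y + -5) > (y * t))) evaluates to true; next p becomes 6; next u becomes 7; next (((t + x) - abs(0)) > (p + y)) evaluates to true; next p becomes 5; next t becomes -5; next final value -45 — matching result -45.
Checked all 64 inputs in the declared domain: the outputs agree on every one.
verdict: equivalent
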